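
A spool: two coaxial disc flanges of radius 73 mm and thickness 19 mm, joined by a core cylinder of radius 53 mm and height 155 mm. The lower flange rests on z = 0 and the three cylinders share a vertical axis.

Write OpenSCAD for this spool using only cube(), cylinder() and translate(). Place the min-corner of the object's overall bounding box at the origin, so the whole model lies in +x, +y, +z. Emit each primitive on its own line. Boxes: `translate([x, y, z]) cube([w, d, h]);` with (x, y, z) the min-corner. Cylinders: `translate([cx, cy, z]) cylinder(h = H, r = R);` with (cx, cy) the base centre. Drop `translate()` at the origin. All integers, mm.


translate([73, 73, 0]) cylinder(h = 19, r = 73);
translate([73, 73, 19]) cylinder(h = 155, r = 53);
translate([73, 73, 174]) cylinder(h = 19, r = 73);


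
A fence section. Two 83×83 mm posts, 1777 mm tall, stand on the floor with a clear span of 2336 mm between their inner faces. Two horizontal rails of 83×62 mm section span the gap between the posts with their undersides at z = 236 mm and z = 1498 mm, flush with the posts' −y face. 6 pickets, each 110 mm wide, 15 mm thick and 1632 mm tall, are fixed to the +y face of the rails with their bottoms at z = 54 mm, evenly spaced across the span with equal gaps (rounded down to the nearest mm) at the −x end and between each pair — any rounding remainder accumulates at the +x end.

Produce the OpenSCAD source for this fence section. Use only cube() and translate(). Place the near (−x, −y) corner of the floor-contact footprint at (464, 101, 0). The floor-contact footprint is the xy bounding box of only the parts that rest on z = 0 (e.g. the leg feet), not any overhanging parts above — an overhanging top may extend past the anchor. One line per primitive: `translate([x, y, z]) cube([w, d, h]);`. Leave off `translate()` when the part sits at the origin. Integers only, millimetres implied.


translate([464, 101, 0]) cube([83, 83, 1777]);
translate([2883, 101, 0]) cube([83, 83, 1777]);
translate([547, 101, 236]) cube([2336, 83, 62]);
translate([547, 101, 1498]) cube([2336, 83, 62]);
translate([786, 184, 54]) cube([110, 15, 1632]);
translate([1135, 184, 54]) cube([110, 15, 1632]);
translate([1484, 184, 54]) cube([110, 15, 1632]);
translate([1833, 184, 54]) cube([110, 15, 1632]);
translate([2182, 184, 54]) cube([110, 15, 1632]);
translate([2531, 184, 54]) cube([110, 15, 1632]);


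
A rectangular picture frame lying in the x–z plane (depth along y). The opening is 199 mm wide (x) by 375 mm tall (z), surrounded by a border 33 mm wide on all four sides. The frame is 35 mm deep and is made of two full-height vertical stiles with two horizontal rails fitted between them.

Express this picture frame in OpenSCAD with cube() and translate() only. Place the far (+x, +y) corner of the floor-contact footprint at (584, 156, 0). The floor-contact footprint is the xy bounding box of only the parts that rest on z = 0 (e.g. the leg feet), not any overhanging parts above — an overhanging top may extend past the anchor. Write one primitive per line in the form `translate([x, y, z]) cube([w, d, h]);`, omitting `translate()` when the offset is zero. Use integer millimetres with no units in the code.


translate([319, 121, 0]) cube([33, 35, 441]);
translate([551, 121, 0]) cube([33, 35, 441]);
translate([352, 121, 0]) cube([199, 35, 33]);
translate([352, 121, 408]) cube([199, 35, 33]);


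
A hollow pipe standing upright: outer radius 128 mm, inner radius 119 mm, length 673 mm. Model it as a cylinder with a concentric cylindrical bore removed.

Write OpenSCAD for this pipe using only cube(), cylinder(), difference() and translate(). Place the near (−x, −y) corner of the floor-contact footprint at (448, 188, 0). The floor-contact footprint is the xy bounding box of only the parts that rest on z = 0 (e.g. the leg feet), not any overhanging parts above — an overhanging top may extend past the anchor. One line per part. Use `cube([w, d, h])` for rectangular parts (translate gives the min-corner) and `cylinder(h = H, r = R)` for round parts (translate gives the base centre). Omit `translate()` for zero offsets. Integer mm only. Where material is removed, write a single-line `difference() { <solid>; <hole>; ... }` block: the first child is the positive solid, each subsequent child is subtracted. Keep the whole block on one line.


difference() { translate([576, 316, 0]) cylinder(h = 673, r = 128); translate([576, 316, 0]) cylinder(h = 673, r = 119); }


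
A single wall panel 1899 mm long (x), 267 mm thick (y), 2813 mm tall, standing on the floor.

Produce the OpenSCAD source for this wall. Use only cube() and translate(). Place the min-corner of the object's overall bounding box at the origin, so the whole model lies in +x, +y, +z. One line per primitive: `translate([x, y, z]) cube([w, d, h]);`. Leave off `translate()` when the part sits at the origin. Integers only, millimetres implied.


cube([1899, 267, 2813]);


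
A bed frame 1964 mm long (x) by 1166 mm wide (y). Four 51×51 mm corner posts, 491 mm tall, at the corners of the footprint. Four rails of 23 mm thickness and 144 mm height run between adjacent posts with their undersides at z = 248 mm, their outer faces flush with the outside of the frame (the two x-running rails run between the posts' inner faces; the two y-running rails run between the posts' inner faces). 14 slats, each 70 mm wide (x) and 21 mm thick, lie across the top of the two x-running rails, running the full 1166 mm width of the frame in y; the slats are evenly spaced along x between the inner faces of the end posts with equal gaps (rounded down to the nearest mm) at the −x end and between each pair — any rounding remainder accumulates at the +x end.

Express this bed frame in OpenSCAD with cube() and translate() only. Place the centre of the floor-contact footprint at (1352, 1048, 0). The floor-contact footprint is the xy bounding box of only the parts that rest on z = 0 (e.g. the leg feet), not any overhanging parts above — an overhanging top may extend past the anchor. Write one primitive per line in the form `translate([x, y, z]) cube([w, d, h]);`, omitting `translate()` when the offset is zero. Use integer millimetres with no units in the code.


translate([370, 465, 0]) cube([51, 51, 491]);
translate([370, 1580, 0]) cube([51, 51, 491]);
translate([2283, 465, 0]) cube([51, 51, 491]);
translate([2283, 1580, 0]) cube([51, 51, 491]);
translate([421, 465, 248]) cube([1862, 23, 144]);
translate([421, 1608, 248]) cube([1862, 23, 144]);
translate([370, 516, 248]) cube([23, 1064, 144]);
translate([2311, 516, 248]) cube([23, 1064, 144]);
translate([479, 465, 392]) cube([70, 1166, 21]);
translate([607, 465, 392]) cube([70, 1166, 21]);
translate([735, 465, 392]) cube([70, 1166, 21]);
translate([863, 465, 392]) cube([70, 1166, 21]);
translate([991, 465, 392]) cube([70, 1166, 21]);
translate([1119, 465, 392]) cube([70, 1166, 21]);
translate([1247, 465, 392]) cube([70, 1166, 21]);
translate([1375, 465, 392]) cube([70, 1166, 21]);
translate([1503, 465, 392]) cube([70, 1166, 21]);
translate([1631, 465, 392]) cube([70, 1166, 21]);
translate([1759, 465, 392]) cube([70, 1166, 21]);
translate([1887, 465, 392]) cube([70, 1166, 21]);
translate([2015, 465, 392]) cube([70, 1166, 21]);
translate([2143, 465, 392]) cube([70, 1166, 21]);


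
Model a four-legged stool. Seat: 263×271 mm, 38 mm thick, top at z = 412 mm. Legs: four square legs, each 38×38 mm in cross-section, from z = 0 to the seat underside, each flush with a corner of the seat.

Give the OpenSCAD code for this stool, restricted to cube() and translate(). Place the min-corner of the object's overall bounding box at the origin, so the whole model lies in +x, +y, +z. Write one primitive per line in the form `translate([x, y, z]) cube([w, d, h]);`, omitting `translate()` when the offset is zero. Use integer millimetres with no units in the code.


translate([0, 0, 374]) cube([263, 271, 38]);
cube([38, 38, 374]);
translate([225, 0, 0]) cube([38, 38, 374]);
translate([0, 233, 0]) cube([38, 38, 374]);
translate([225, 233, 0]) cube([38, 38, 374]);


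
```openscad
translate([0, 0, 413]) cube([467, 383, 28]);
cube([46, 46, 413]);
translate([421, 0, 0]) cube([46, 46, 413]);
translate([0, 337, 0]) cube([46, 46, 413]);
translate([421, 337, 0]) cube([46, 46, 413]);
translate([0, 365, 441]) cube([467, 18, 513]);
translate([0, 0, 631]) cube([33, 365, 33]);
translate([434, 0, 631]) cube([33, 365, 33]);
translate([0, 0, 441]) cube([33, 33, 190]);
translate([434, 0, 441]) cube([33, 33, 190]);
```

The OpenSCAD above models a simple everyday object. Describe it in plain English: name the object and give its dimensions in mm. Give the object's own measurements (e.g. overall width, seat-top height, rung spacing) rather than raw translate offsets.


A chair. The seat is a 467×383×28 mm slab with its top at z = 441 mm, on four 46×46 mm corner legs (flush with the seat edges, standing on z = 0). A flat backrest 18 mm thick, 513 mm tall, spans the full seat width and rises from the seat top along its +y edge, rear face flush with the rear of the seat. Two armrests of 33×33 mm section run along each side from the seat's front edge to the front of the backrest, top faces 223 mm above the seat top and outer faces flush with the seat's x-edges; a 33×33 mm post under the front of each armrest stands on the seat at the front corner.


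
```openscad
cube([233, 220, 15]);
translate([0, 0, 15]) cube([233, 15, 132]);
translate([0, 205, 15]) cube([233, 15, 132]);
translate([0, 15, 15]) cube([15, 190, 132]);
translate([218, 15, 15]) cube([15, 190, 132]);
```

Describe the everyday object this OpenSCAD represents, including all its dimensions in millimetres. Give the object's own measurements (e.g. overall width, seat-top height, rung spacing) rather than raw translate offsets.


An open-topped rectangular box: outside dimensions 233×220×147 mm, with a uniform wall and base thickness of 15 mm. The base is a full 233×220 slab on the floor; four walls sit on top of the base. The front and back walls (the −y and +y sides) span the full width; the two side walls fit between them.


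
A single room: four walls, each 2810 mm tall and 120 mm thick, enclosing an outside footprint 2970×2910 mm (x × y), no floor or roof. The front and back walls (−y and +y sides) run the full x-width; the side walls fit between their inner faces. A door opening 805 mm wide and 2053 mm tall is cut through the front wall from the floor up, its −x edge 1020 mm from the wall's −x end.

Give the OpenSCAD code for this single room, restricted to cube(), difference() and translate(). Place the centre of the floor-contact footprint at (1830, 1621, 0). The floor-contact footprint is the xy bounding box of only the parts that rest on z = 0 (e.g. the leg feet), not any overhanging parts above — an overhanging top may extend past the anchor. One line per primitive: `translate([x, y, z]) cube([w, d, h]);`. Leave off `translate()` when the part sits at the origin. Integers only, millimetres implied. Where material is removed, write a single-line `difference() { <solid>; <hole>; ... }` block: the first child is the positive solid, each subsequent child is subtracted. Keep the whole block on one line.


difference() { translate([345, 166, 0]) cube([2970, 120, 2810]); translate([1365, 166, 0]) cube([805, 120, 2053]); }
translate([345, 2956, 0]) cube([2970, 120, 2810]);
translate([345, 286, 0]) cube([120, 2670, 2810]);
translate([3195, 286, 0]) cube([120, 2670, 2810]);


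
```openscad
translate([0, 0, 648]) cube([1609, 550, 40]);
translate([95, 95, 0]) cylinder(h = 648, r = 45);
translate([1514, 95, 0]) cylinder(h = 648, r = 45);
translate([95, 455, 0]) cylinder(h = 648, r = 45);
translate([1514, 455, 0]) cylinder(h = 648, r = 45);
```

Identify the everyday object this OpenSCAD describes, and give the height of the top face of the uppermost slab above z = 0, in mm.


A table. The table height is 688 mm.

A 1609×550×40 slab sits at z = 648 on four Ø90 mm round legs — a table. The top surface is at 648 + 40 = 688 mm.


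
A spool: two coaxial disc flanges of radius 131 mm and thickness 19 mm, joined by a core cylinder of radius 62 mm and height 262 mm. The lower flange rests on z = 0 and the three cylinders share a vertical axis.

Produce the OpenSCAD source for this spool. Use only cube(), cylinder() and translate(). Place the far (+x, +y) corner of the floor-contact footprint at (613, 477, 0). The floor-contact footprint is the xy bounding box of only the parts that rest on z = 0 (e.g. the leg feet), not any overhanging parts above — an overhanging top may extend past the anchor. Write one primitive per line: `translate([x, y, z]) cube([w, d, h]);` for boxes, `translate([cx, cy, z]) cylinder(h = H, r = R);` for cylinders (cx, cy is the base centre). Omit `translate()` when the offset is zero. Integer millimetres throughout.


translate([482, 346, 0]) cylinder(h = 19, r = 131);
translate([482, 346, 19]) cylinder(h = 262, r = 62);
translate([482, 346, 281]) cylinder(h = 19, r = 131);


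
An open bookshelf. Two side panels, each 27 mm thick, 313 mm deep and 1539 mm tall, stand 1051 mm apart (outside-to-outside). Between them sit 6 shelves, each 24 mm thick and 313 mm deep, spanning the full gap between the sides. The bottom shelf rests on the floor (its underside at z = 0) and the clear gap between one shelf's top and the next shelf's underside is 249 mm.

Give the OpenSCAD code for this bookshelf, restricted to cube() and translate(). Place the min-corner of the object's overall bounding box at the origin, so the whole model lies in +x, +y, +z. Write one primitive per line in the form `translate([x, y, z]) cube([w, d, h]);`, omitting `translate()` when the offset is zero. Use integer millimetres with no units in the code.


cube([27, 313, 1539]);
translate([1024, 0, 0]) cube([27, 313, 1539]);
translate([27, 0, 0]) cube([997, 313, 24]);
translate([27, 0, 273]) cube([997, 313, 24]);
translate([27, 0, 546]) cube([997, 313, 24]);
translate([27, 0, 819]) cube([997, 313, 24]);
translate([27, 0, 1092]) cube([997, 313, 24]);
translate([27, 0, 1365]) cube([997, 313, 24]);


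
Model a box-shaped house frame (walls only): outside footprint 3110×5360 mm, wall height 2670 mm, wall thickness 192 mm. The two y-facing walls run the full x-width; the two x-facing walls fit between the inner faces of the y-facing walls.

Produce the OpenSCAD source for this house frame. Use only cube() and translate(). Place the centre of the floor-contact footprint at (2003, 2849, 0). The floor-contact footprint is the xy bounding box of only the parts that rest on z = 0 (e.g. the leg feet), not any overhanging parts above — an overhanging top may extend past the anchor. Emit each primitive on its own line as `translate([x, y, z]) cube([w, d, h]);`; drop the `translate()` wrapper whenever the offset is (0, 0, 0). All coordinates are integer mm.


translate([448, 169, 0]) cube([3110, 192, 2670]);
translate([448, 5337, 0]) cube([3110, 192, 2670]);
translate([448, 361, 0]) cube([192, 4976, 2670]);
translate([3366, 361, 0]) cube([192, 4976, 2670]);


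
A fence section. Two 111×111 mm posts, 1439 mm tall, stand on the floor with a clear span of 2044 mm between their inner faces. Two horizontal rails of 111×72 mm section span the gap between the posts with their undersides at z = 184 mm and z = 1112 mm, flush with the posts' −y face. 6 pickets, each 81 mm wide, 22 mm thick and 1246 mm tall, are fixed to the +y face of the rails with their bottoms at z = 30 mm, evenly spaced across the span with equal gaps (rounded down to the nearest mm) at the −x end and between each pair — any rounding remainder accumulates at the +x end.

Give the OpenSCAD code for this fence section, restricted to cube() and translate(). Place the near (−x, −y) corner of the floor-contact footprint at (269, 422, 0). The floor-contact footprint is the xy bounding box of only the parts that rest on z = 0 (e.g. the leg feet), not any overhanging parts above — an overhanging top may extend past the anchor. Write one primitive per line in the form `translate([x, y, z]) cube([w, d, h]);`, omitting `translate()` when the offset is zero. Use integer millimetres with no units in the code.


translate([269, 422, 0]) cube([111, 111, 1439]);
translate([2424, 422, 0]) cube([111, 111, 1439]);
translate([380, 422, 184]) cube([2044, 111, 72]);
translate([380, 422, 1112]) cube([2044, 111, 72]);
translate([602, 533, 30]) cube([81, 22, 1246]);
translate([905, 533, 30]) cube([81, 22, 1246]);
translate([1208, 533, 30]) cube([81, 22, 1246]);
translate([1511, 533, 30]) cube([81, 22, 1246]);
translate([1814, 533, 30]) cube([81, 22, 1246]);
translate([2117, 533, 30]) cube([81, 22, 1246]);


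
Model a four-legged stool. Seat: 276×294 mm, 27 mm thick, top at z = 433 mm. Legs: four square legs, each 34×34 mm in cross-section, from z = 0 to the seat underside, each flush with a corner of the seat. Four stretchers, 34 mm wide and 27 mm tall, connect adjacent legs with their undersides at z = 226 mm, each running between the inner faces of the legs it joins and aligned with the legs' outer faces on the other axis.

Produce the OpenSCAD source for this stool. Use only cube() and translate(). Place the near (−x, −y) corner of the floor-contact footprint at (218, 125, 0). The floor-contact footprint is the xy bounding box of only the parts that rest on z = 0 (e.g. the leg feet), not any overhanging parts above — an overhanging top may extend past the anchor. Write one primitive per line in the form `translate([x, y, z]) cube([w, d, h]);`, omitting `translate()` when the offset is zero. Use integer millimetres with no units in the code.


// leg_h = 433 - 27 = 406
// stretcher span = 276 - 2*34 = 208
translate([218, 125, 406]) cube([276, 294, 27]);
translate([218, 125, 0]) cube([34, 34, 406]);
translate([460, 125, 0]) cube([34, 34, 406]);
translate([218, 385, 0]) cube([34, 34, 406]);
translate([460, 385, 0]) cube([34, 34, 406]);
translate([252, 125, 226]) cube([208, 34, 27]);
translate([252, 385, 226]) cube([208, 34, 27]);
translate([218, 159, 226]) cube([34, 226, 27]);
translate([460, 159, 226]) cube([34, 226, 27]);


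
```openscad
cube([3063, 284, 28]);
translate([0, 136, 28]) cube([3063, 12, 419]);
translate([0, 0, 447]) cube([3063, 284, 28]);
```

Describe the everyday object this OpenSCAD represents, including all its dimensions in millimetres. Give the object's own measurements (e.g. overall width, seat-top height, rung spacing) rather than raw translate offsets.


An I-beam lying along x, 3063 mm long. Overall section height 475 mm. Two flanges 284 mm wide (y) and 28 mm thick, one on the floor and one at the top; a web 12 mm thick runs between them, centred on the flange width.


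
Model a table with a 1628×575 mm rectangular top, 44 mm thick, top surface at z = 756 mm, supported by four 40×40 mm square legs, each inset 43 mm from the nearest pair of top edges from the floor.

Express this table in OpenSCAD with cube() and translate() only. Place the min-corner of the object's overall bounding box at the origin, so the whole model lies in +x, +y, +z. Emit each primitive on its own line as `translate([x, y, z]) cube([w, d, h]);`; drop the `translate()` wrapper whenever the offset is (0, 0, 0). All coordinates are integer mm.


// leg_h = 756 - 44 = 712
translate([0, 0, 712]) cube([1628, 575, 44]);
translate([43, 43, 0]) cube([40, 40, 712]);
translate([1545, 43, 0]) cube([40, 40, 712]);
translate([43, 492, 0]) cube([40, 40, 712]);
translate([1545, 492, 0]) cube([40, 40, 712]);


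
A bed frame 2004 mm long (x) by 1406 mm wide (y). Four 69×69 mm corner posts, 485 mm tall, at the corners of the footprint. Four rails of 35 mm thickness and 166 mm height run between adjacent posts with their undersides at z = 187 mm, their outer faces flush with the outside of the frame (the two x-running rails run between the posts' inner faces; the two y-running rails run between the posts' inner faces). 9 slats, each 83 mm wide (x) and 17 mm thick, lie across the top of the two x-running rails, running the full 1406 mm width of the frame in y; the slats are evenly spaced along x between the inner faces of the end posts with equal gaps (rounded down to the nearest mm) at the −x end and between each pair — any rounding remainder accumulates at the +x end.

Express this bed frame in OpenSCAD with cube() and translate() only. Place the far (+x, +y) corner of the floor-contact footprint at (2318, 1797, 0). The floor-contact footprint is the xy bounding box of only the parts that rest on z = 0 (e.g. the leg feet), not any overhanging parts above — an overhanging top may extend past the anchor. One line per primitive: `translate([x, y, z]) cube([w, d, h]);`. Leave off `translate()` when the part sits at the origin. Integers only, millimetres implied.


translate([314, 391, 0]) cube([69, 69, 485]);
translate([314, 1728, 0]) cube([69, 69, 485]);
translate([2249, 391, 0]) cube([69, 69, 485]);
translate([2249, 1728, 0]) cube([69, 69, 485]);
translate([383, 391, 187]) cube([1866, 35, 166]);
translate([383, 1762, 187]) cube([1866, 35, 166]);
translate([314, 460, 187]) cube([35, 1268, 166]);
translate([2283, 460, 187]) cube([35, 1268, 166]);
translate([494, 391, 353]) cube([83, 1406, 17]);
translate([688, 391, 353]) cube([83, 1406, 17]);
translate([882, 391, 353]) cube([83, 1406, 17]);
translate([1076, 391, 353]) cube([83, 1406, 17]);
translate([1270, 391, 353]) cube([83, 1406, 17]);
translate([1464, 391, 353]) cube([83, 1406, 17]);
translate([1658, 391, 353]) cube([83, 1406, 17]);
translate([1852, 391, 353]) cube([83, 1406, 17]);
translate([2046, 391, 353]) cube([83, 1406, 17]);


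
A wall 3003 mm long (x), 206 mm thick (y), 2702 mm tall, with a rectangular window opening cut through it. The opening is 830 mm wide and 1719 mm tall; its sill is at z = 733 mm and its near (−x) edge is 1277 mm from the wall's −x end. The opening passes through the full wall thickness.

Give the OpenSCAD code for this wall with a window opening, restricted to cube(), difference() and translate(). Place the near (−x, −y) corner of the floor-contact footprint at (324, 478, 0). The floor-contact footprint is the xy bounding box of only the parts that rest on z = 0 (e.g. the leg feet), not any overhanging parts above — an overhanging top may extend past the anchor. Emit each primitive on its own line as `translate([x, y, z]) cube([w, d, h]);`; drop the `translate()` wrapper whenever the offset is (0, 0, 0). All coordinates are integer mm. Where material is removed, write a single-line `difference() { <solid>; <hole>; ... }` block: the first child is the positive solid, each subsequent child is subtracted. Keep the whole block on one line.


difference() { translate([324, 478, 0]) cube([3003, 206, 2702]); translate([1601, 478, 733]) cube([830, 206, 1719]); }


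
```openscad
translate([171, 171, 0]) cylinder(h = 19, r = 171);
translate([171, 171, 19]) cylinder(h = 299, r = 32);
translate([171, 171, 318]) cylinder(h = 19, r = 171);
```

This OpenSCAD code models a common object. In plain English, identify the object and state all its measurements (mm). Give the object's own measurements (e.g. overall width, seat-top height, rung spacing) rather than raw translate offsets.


A spool: two coaxial disc flanges of radius 171 mm and thickness 19 mm, joined by a core cylinder of radius 32 mm and height 299 mm. The lower flange rests on z = 0 and the three cylinders share a vertical axis.


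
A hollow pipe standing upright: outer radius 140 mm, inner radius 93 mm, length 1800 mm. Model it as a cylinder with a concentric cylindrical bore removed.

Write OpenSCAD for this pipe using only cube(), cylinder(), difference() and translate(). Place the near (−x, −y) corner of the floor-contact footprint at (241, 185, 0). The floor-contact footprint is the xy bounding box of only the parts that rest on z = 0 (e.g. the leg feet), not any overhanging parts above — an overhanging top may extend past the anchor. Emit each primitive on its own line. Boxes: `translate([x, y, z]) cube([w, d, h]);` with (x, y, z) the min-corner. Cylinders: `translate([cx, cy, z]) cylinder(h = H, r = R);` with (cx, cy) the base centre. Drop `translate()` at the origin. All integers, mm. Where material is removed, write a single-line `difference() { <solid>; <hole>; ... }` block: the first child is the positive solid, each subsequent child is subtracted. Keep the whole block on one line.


difference() { translate([381, 325, 0]) cylinder(h = 1800, r = 140); translate([381, 325, 0]) cylinder(h = 1800, r = 93); }


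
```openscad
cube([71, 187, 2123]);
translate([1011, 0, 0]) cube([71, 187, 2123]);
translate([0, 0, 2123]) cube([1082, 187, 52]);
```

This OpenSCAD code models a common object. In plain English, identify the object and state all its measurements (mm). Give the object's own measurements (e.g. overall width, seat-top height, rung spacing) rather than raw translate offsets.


A door frame. The clear opening is 940 mm wide and 2123 mm high. Two 71 mm wide jambs, 187 mm deep, stand either side of the opening from the floor to the top of the opening. A 52 mm thick head sits across the top of both jambs, spanning the full outside width of the frame.


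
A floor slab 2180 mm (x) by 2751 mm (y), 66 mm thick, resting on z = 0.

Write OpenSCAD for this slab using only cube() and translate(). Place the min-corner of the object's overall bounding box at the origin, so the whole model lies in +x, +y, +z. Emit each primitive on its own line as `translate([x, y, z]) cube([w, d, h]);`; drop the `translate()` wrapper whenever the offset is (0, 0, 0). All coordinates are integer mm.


cube([2180, 2751, 66]);


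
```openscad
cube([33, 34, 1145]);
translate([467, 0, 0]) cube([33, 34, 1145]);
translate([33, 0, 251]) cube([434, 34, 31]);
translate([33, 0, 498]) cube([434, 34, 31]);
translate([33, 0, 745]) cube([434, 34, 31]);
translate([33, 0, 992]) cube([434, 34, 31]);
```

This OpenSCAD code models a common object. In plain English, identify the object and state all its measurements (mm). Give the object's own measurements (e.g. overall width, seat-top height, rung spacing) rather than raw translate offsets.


A straight ladder. Two 33×34 mm vertical rails, 1145 mm tall, stand 500 mm apart (outside-to-outside) with their front faces coplanar on the −y side. 4 rungs, each 34 mm deep and 31 mm tall, span between the inner faces of the rails, front faces flush with the rails. The lowest rung's underside is at z = 251 mm and rungs are spaced 247 mm apart (underside to underside).


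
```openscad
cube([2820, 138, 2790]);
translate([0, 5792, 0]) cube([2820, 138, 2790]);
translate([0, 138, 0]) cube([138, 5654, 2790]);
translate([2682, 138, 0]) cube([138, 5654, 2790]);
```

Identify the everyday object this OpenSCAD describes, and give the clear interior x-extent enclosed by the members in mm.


A house (or room) frame. The interior width is 2544 mm.

Four 2790 mm walls enclosing a rectangle with no floor or roof — a room or house frame. Outside width is 2820 mm and wall thickness is 138 mm, so the interior width is 2820 − 2 × 138 = 2544 mm.


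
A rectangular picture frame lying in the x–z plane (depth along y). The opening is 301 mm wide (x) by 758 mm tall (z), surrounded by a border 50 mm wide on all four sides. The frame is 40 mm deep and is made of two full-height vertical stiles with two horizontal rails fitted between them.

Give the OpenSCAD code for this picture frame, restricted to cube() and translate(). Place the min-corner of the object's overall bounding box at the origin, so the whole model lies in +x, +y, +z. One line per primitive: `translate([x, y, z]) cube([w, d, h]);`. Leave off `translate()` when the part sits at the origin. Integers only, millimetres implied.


cube([50, 40, 858]);
translate([351, 0, 0]) cube([50, 40, 858]);
translate([50, 0, 0]) cube([301, 40, 50]);
translate([50, 0, 808]) cube([301, 40, 50]);


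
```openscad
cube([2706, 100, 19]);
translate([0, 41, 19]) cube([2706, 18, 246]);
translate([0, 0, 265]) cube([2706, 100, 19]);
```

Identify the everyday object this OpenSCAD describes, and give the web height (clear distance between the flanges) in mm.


An I-beam. The web height is 246 mm.

Two wide flanges with a thin centred web — an I-beam. Overall 284 mm minus two 19 mm flanges gives a web of 284 − 2·19 = 246 mm.


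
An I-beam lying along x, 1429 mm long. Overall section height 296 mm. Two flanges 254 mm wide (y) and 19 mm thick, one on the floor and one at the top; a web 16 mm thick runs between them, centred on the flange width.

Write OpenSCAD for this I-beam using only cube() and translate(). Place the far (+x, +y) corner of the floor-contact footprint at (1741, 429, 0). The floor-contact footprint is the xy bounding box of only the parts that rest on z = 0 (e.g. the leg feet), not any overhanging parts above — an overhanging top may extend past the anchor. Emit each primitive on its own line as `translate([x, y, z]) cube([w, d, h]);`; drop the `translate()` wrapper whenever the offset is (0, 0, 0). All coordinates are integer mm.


translate([312, 175, 0]) cube([1429, 254, 19]);
translate([312, 294, 19]) cube([1429, 16, 258]);
translate([312, 175, 277]) cube([1429, 254, 19]);


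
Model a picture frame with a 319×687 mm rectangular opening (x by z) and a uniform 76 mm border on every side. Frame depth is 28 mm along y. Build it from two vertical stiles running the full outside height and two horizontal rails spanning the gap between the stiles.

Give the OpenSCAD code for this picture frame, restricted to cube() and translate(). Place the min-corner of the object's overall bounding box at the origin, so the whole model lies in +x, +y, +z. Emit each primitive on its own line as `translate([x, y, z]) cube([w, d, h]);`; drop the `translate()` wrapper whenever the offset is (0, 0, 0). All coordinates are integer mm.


cube([76, 28, 839]);
translate([395, 0, 0]) cube([76, 28, 839]);
translate([76, 0, 0]) cube([319, 28, 76]);
translate([76, 0, 763]) cube([319, 28, 76]);


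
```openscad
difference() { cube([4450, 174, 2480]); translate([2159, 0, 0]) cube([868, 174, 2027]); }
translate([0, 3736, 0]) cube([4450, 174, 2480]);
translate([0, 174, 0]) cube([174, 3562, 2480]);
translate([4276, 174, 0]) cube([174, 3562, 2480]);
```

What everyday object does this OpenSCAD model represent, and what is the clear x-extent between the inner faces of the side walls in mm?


A single room. The interior width is 4102 mm.

Four walls enclosing a rectangle with a door in the front wall — a room. Outside width 4450 minus two 174 mm walls gives 4102 mm.


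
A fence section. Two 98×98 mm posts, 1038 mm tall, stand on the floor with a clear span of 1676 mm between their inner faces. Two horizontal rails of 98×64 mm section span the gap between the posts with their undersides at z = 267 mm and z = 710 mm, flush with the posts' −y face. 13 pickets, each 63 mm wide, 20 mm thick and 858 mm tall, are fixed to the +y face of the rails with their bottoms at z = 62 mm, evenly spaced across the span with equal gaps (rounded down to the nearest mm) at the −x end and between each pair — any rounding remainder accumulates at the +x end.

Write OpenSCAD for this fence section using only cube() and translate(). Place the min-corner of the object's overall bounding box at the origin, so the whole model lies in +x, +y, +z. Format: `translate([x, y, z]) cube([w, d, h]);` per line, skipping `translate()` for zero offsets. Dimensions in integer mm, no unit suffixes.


cube([98, 98, 1038]);
translate([1774, 0, 0]) cube([98, 98, 1038]);
translate([98, 0, 267]) cube([1676, 98, 64]);
translate([98, 0, 710]) cube([1676, 98, 64]);
translate([159, 98, 62]) cube([63, 20, 858]);
translate([283, 98, 62]) cube([63, 20, 858]);
translate([407, 98, 62]) cube([63, 20, 858]);
translate([531, 98, 62]) cube([63, 20, 858]);
translate([655, 98, 62]) cube([63, 20, 858]);
translate([779, 98, 62]) cube([63, 20, 858]);
translate([903, 98, 62]) cube([63, 20, 858]);
translate([1027, 98, 62]) cube([63, 20, 858]);
translate([1151, 98, 62]) cube([63, 20, 858]);
translate([1275, 98, 62]) cube([63, 20, 858]);
translate([1399, 98, 62]) cube([63, 20, 858]);
translate([1523, 98, 62]) cube([63, 20, 858]);
translate([1647, 98, 62]) cube([63, 20, 858]);


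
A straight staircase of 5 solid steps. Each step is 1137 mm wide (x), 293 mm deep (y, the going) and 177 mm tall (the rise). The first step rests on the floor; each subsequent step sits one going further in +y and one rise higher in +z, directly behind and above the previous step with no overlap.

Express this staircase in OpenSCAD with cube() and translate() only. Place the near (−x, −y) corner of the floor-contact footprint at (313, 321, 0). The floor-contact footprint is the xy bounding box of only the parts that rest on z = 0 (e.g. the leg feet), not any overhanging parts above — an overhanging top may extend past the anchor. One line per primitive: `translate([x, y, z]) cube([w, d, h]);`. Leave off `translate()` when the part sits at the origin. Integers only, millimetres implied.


translate([313, 321, 0]) cube([1137, 293, 177]);
translate([313, 614, 177]) cube([1137, 293, 177]);
translate([313, 907, 354]) cube([1137, 293, 177]);
translate([313, 1200, 531]) cube([1137, 293, 177]);
translate([313, 1493, 708]) cube([1137, 293, 177]);


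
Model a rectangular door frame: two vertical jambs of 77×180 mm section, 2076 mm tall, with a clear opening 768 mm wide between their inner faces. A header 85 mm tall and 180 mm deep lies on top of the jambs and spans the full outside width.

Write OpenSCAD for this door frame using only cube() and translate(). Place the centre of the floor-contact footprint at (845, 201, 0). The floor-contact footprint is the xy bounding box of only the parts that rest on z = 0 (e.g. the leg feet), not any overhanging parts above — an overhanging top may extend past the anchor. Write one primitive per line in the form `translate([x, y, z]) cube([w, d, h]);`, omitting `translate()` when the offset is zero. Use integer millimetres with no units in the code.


translate([384, 111, 0]) cube([77, 180, 2076]);
translate([1229, 111, 0]) cube([77, 180, 2076]);
translate([384, 111, 2076]) cube([922, 180, 85]);


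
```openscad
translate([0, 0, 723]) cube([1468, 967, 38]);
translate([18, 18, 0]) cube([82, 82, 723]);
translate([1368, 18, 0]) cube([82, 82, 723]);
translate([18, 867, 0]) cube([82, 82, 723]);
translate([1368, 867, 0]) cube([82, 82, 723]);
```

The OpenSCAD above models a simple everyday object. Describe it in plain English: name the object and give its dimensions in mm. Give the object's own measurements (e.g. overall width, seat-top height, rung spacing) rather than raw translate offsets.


A table: top 1468 mm (x) × 967 mm (y), 38 mm thick, upper face at z = 761 mm, on four 82×82 mm square legs, each inset 18 mm from the nearest pair of top edges from z = 0 to the bottom of the top.


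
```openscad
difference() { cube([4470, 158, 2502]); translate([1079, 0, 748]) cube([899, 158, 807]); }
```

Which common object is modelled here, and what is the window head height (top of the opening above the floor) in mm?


A wall with a window opening. The window head height is 1555 mm.

A wall with a rectangular opening subtracted — a window. Sill at z = 748, opening 807 mm tall, so the head is at 748 + 807 = 1555 mm.


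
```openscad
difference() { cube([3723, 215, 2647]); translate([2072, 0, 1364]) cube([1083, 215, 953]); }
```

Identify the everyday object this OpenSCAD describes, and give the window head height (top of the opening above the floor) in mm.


A wall with a window opening. The window head height is 2317 mm.

A wall with a rectangular opening subtracted — a window. Sill at z = 1364, opening 953 mm tall, so the head is at 1364 + 953 = 2317 mm.


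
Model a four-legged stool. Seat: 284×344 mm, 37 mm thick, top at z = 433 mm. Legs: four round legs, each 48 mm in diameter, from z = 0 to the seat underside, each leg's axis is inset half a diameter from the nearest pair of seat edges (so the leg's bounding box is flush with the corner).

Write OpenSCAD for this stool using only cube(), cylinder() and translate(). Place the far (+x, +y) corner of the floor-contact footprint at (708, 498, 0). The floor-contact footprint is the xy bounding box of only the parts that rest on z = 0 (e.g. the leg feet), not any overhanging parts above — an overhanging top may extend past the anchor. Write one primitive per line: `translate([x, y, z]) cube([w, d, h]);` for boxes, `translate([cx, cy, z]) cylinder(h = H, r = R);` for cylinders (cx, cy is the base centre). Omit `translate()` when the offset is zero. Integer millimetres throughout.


// leg_h = 433 - 37 = 396
translate([424, 154, 396]) cube([284, 344, 37]);
translate([448, 178, 0]) cylinder(h = 396, r = 24);
translate([684, 178, 0]) cylinder(h = 396, r = 24);
translate([448, 474, 0]) cylinder(h = 396, r = 24);
translate([684, 474, 0]) cylinder(h = 396, r = 24);


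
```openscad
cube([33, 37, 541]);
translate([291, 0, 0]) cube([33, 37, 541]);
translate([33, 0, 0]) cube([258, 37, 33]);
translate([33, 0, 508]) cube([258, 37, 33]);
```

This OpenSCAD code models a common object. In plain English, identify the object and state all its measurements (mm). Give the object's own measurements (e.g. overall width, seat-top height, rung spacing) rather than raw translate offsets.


A rectangular picture frame lying in the x–z plane (depth along y). The opening is 258 mm wide (x) by 475 mm tall (z), surrounded by a border 33 mm wide on all four sides. The frame is 37 mm deep and is made of two full-height vertical stiles with two horizontal rails fitted between them.


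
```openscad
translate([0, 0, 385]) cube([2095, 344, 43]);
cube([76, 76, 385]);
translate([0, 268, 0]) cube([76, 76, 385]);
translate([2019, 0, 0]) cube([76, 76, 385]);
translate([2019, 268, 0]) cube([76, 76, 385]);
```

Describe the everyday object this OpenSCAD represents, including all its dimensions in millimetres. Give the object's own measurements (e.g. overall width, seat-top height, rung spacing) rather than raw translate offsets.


A bench: a 2095×344 mm seat slab, 43 mm thick, top at z = 428 mm, on four 76×76 mm square legs flush with the seat corners and standing on z = 0.


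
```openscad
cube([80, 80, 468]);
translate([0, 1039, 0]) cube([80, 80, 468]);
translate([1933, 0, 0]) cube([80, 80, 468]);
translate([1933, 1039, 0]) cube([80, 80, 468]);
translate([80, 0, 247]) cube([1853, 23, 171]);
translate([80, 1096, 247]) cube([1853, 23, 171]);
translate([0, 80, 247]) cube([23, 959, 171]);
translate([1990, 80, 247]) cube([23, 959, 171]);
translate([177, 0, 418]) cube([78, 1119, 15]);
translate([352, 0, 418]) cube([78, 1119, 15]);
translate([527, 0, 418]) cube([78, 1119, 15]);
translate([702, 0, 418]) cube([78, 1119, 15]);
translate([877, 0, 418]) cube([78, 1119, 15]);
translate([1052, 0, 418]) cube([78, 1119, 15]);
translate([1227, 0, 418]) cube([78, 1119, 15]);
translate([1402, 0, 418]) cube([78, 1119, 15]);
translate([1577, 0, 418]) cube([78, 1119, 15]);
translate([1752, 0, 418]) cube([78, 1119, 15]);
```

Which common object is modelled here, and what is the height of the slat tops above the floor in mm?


A bed frame. The slat-top height is 433 mm.

Four posts, four rails, and a row of slats — a bed frame. Slats sit on the rails at z = 247 + 171 = 418; with slat thickness 15, the top is 433 mm.


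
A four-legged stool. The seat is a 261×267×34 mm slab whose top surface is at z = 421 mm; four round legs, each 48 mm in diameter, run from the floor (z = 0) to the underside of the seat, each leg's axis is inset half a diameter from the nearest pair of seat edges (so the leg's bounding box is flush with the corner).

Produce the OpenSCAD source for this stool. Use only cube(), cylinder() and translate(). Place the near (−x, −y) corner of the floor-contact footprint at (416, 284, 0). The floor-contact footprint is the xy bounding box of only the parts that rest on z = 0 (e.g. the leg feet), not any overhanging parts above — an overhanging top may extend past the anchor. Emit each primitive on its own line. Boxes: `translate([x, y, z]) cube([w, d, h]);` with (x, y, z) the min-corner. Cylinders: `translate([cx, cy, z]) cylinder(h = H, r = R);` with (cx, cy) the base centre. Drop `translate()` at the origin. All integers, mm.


translate([416, 284, 387]) cube([261, 267, 34]);
translate([440, 308, 0]) cylinder(h = 387, r = 24);
translate([653, 308, 0]) cylinder(h = 387, r = 24);
translate([440, 527, 0]) cylinder(h = 387, r = 24);
translate([653, 527, 0]) cylinder(h = 387, r = 24);
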